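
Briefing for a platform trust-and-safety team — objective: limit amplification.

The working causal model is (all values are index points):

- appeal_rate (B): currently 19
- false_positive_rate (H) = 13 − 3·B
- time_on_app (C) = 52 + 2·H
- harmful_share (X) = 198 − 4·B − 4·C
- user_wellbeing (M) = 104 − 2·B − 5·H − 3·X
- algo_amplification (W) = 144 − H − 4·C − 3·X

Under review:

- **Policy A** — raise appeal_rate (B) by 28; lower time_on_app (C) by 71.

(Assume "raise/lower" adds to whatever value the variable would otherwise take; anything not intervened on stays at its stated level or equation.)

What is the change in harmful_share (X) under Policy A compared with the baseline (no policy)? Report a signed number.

Baseline:
  B = 19
  H = 13 − 3·19 = -44
  C = 52 + 2·(-44) = -36
  X = 198 − 4·19 − 4·(-36) = 266
Policy A (B + 28, C − 71):
  B = 19 + 28 = 47
  H = 13 − 3·47 = -128
  C = 52 + 2·(-128) (−71 from intervention) = -275
  X = 198 − 4·47 − 4·(-275) = 1110
Change in X: 1110 − 266 = 844

844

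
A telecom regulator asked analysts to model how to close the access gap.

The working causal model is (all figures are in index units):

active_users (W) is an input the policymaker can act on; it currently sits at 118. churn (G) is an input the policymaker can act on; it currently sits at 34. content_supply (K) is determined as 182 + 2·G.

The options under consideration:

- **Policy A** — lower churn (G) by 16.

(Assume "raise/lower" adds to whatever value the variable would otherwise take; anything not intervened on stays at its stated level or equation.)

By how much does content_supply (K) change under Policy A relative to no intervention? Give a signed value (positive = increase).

Baseline:
  G = 34
  K = 182 + 2·34 = 250
Policy A (G − 16):
  G = 34 − 16 = 18
  K = 182 + 2·18 = 218
Change in K: 218 − 250 = -32

-32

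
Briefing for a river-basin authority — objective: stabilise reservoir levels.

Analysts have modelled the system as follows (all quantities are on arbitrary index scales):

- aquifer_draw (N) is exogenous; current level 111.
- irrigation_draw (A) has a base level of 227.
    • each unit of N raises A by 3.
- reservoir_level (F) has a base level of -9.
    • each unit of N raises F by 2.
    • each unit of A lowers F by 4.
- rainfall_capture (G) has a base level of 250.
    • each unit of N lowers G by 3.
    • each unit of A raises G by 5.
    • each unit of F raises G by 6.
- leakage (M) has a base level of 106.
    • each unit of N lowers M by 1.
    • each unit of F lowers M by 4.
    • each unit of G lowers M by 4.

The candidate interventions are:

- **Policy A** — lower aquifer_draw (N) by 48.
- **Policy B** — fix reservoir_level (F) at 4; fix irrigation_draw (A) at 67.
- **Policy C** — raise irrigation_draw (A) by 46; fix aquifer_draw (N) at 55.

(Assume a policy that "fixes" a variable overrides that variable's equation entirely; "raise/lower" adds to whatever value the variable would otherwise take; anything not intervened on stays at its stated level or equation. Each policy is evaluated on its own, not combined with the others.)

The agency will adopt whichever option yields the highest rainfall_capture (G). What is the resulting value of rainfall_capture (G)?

276

Policy A (N − 48):
  N = 111 − 48 = 63
  A = 227 + 3·63 = 416
  F = -9 + 2·63 − 4·416 = -1547
  G = 250 − 3·63 + 5·416 + 6·(-1547) = -7141
Policy B (F := 4, A := 67):
  N = 111
  A = 67
  F = 4
  G = 250 − 3·111 + 5·67 + 6·4 = 276
Policy C (A + 46, N := 55):
  N = 55
  A = 227 + 3·55 (+46 from intervention) = 438
  F = -9 + 2·55 − 4·438 = -1651
  G = 250 − 3·55 + 5·438 + 6·(-1651) = -7631
Comparing — Policy A: G=-7141, Policy B: G=276, Policy C: G=-7631. Highest is 276 (Policy B).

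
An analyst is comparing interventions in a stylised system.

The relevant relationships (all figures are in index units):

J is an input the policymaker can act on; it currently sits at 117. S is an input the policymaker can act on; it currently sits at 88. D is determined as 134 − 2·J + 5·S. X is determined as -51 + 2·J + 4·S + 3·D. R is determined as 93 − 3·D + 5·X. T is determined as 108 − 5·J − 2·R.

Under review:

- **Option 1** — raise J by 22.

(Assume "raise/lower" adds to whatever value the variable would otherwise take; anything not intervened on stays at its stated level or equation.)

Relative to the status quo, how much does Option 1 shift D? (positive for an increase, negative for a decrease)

Baseline:
  J = 117
  S = 88
  D = 134 − 2·117 + 5·88 = 340
Option 1 (J + 22):
  J = 117 + 22 = 139
  S = 88
  D = 134 − 2·139 + 5·88 = 296
Change in D: 296 − 340 = -44

-44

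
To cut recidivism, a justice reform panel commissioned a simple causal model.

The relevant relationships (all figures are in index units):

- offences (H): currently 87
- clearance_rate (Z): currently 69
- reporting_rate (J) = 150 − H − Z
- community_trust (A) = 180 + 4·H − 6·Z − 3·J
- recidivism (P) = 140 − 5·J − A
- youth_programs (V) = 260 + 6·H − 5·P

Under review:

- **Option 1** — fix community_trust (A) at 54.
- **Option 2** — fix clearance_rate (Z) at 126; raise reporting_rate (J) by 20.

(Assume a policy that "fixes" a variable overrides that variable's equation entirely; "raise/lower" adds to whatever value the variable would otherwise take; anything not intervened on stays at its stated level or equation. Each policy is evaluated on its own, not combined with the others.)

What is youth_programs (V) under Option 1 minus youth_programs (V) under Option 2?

Option 1 (A := 54):
  H = 87
  Z = 69
  J = 150 − 87 − 69 = -6
  A = 54
  P = 140 − 5·(-6) − 54 = 116
  V = 260 + 6·87 − 5·116 = 202
Option 2 (Z := 126, J + 20):
  H = 87
  Z = 126
  J = 150 − 87 − 126 (+20 from intervention) = -43
  A = 180 + 4·87 − 6·126 − 3·(-43) = -99
  P = 140 − 5·(-43) − (-99) = 454
  V = 260 + 6·87 − 5·454 = -1488
V: 202 − (-1488) = 1690

1690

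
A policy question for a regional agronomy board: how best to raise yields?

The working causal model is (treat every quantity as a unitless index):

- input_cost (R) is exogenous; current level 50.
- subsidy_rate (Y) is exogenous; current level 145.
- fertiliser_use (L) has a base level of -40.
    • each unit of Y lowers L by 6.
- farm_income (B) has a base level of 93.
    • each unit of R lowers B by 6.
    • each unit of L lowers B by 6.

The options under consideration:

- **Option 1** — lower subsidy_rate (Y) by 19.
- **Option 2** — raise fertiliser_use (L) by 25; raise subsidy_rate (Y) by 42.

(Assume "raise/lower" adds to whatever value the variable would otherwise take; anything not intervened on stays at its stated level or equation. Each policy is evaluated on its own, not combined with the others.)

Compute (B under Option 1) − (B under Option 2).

Option 1 (Y − 19):
  R = 50
  Y = 145 − 19 = 126
  L = -40 − 6·126 = -796
  B = 93 − 6·50 − 6·(-796) = 4569
Option 2 (L + 25, Y + 42):
  R = 50
  Y = 145 + 42 = 187
  L = -40 − 6·187 (+25 from intervention) = -1137
  B = 93 − 6·50 − 6·(-1137) = 6615
B: 4569 − 6615 = -2046

-2046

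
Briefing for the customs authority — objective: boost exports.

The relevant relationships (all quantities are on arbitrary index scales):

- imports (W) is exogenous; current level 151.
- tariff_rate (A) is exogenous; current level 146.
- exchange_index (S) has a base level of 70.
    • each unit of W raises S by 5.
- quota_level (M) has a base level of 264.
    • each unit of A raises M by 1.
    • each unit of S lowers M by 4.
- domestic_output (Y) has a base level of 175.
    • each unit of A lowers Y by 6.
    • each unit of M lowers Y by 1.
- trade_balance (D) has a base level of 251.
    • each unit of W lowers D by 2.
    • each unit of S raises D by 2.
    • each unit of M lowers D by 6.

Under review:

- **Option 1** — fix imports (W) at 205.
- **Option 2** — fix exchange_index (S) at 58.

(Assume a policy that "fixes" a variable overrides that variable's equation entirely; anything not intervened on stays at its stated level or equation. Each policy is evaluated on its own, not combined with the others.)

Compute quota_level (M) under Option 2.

Option 2 (S := 58):
  W = 151
  A = 146
  S = 58
  M = 264 + 146 − 4·58 = 178

178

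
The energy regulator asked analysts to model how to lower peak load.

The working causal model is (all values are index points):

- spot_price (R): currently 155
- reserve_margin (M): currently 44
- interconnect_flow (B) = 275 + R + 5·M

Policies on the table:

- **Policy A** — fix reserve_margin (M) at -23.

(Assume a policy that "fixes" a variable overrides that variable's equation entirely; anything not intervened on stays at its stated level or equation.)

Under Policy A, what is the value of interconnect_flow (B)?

315

Policy A (M := -23):
  R = 155
  M = -23
  B = 275 + 155 + 5·(-23) = 315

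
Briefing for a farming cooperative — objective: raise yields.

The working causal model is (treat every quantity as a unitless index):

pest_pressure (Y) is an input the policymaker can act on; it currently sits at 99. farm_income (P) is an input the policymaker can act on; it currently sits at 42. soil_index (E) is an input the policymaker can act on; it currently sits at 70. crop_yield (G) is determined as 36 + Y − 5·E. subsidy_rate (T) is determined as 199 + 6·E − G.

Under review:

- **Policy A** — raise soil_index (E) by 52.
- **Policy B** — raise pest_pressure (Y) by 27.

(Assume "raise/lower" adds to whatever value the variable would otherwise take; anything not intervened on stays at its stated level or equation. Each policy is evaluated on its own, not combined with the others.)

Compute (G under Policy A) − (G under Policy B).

Policy A (E + 52):
  Y = 99
  E = 70 + 52 = 122
  G = 36 + 99 − 5·122 = -475
Policy B (Y + 27):
  Y = 99 + 27 = 126
  E = 70
  G = 36 + 126 − 5·70 = -188
G: -475 − (-188) = -287

-287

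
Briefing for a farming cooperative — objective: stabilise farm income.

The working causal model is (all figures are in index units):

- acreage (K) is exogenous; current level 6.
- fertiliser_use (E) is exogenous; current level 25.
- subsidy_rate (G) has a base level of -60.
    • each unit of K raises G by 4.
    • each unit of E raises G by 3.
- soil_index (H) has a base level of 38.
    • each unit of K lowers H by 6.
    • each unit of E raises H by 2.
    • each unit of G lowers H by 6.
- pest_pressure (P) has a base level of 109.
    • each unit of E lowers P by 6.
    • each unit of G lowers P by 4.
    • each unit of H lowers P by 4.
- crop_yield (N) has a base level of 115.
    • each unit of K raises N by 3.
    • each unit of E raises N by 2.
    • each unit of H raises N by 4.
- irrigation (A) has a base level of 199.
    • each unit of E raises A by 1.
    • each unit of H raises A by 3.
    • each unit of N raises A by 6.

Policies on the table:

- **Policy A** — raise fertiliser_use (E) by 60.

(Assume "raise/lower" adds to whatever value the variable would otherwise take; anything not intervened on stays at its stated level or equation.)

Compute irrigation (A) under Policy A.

Policy A (E + 60):
  K = 6
  E = 25 + 60 = 85
  G = -60 + 4·6 + 3·85 = 219
  H = 38 − 6·6 + 2·85 − 6·219 = -1142
  N = 115 + 3·6 + 2·85 + 4·(-1142) = -4265
  A = 199 + 85 + 3·(-1142) + 6·(-4265) = -28732

-28732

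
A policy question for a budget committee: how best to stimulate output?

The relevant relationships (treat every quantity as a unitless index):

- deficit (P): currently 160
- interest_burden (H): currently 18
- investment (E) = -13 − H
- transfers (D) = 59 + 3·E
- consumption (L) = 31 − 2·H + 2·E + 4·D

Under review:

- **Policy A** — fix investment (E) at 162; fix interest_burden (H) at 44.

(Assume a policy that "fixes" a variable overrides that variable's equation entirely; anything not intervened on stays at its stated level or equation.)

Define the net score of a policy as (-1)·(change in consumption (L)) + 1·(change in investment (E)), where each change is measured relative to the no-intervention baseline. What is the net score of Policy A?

Baseline:
  H = 18
  E = -13 − 18 = -31
  D = 59 + 3·(-31) = -34
  L = 31 − 2·18 + 2·(-31) + 4·(-34) = -203
Policy A (E := 162, H := 44):
  H = 44
  E = 162
  D = 59 + 3·162 = 545
  L = 31 − 2·44 + 2·162 + 4·545 = 2447
ΔL = 2447 − (-203) = 2650; ΔE = 162 − (-31) = 193
Score = (-1)·2650 + 1·193 = -2457

-2457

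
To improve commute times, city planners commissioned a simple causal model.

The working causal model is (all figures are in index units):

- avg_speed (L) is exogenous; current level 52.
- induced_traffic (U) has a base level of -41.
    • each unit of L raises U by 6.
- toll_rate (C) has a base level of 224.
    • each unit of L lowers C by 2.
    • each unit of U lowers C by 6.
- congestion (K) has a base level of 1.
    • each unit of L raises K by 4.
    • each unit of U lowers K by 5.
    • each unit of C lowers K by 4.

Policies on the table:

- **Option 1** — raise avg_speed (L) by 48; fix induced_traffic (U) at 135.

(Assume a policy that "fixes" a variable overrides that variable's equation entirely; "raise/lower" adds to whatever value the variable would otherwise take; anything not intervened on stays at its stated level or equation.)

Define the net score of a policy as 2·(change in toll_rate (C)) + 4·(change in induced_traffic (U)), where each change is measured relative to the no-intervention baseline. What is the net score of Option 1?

896

Baseline:
  L = 52
  U = -41 + 6·52 = 271
  C = 224 − 2·52 − 6·271 = -1506
Option 1 (L + 48, U := 135):
  L = 52 + 48 = 100
  U = 135
  C = 224 − 2·100 − 6·135 = -786
ΔC = -786 − (-1506) = 720; ΔU = 135 − 271 = -136
Score = 2·720 + 4·(-136) = 896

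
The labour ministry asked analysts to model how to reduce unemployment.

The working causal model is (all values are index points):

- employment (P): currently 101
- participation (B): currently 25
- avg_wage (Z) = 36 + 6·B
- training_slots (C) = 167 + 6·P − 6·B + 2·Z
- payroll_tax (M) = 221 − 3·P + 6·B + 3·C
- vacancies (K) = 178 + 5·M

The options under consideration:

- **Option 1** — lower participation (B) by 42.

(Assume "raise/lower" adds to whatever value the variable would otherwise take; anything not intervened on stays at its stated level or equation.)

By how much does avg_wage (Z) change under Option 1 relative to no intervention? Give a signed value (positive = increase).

-252

Baseline:
  B = 25
  Z = 36 + 6·25 = 186
Option 1 (B − 42):
  B = 25 − 42 = -17
  Z = 36 + 6·(-17) = -66
Change in Z: -66 − 186 = -252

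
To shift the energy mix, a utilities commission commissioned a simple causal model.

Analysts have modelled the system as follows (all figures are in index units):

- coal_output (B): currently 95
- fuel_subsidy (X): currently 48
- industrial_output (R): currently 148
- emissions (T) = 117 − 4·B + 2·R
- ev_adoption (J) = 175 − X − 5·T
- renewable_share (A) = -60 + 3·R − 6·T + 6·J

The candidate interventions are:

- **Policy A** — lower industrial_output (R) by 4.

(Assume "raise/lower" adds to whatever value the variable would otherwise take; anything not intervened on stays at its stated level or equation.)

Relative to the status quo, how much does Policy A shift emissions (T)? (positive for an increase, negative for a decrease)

-8

Baseline:
  B = 95
  R = 148
  T = 117 − 4·95 + 2·148 = 33
Policy A (R − 4):
  B = 95
  R = 148 − 4 = 144
  T = 117 − 4·95 + 2·144 = 25
Change in T: 25 − 33 = -8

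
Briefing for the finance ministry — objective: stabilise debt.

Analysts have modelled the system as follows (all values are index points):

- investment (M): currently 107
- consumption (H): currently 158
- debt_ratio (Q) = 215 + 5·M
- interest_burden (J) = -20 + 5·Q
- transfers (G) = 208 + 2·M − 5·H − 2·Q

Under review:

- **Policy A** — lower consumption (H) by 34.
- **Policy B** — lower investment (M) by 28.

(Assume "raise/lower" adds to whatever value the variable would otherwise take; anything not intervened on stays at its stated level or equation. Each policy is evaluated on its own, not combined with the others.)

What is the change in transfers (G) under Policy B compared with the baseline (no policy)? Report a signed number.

224

Baseline:
  M = 107
  H = 158
  Q = 215 + 5·107 = 750
  G = 208 + 2·107 − 5·158 − 2·750 = -1868
Policy B (M − 28):
  M = 107 − 28 = 79
  H = 158
  Q = 215 + 5·79 = 610
  G = 208 + 2·79 − 5·158 − 2·610 = -1644
Change in G: -1644 − (-1868) = 224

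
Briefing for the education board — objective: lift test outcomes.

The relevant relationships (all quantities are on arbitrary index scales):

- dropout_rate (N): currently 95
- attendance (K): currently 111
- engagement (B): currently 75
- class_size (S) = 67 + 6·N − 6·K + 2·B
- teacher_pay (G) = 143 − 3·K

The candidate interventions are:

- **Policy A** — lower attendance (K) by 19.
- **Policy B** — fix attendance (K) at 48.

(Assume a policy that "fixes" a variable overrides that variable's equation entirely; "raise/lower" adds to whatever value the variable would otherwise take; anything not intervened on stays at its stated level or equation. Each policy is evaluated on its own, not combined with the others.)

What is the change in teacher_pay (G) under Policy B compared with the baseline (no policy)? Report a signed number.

189

Baseline:
  K = 111
  G = 143 − 3·111 = -190
Policy B (K := 48):
  K = 48
  G = 143 − 3·48 = -1
Change in G: -1 − (-190) = 189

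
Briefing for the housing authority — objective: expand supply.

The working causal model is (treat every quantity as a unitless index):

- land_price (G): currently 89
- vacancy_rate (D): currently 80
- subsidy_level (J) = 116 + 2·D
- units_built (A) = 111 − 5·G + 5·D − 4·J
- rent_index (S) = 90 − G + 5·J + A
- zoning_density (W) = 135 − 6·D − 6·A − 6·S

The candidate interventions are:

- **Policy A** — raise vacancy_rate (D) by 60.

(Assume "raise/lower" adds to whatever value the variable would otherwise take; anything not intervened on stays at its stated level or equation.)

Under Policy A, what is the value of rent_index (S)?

763

Policy A (D + 60):
  G = 89
  D = 80 + 60 = 140
  J = 116 + 2·140 = 396
  A = 111 − 5·89 + 5·140 − 4·396 = -1218
  S = 90 − 89 + 5·396 + (-1218) = 763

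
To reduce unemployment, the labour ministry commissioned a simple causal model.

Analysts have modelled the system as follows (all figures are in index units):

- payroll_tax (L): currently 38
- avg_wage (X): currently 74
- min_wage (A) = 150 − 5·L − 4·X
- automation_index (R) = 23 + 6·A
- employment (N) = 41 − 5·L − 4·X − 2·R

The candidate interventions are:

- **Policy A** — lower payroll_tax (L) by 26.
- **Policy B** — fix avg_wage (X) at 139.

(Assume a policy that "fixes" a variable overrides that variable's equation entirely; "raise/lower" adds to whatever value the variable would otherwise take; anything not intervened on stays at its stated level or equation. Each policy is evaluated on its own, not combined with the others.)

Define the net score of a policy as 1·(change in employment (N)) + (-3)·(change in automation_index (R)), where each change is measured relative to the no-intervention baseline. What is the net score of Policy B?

Baseline:
  L = 38
  X = 74
  A = 150 − 5·38 − 4·74 = -336
  R = 23 + 6·(-336) = -1993
  N = 41 − 5·38 − 4·74 − 2·(-1993) = 3541
Policy B (X := 139):
  L = 38
  X = 139
  A = 150 − 5·38 − 4·139 = -596
  R = 23 + 6·(-596) = -3553
  N = 41 − 5·38 − 4·139 − 2·(-3553) = 6401
ΔN = 6401 − 3541 = 2860; ΔR = -3553 − (-1993) = -1560
Score = 1·2860 + (-3)·(-1560) = 7540

7540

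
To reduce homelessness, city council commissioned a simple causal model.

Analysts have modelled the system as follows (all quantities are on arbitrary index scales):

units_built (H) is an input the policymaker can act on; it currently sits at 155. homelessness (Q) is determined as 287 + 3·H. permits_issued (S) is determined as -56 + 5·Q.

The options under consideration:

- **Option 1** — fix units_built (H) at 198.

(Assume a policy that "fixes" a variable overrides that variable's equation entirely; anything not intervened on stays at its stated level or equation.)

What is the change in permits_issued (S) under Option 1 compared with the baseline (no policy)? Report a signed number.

Baseline:
  H = 155
  Q = 287 + 3·155 = 752
  S = -56 + 5·752 = 3704
Option 1 (H := 198):
  H = 198
  Q = 287 + 3·198 = 881
  S = -56 + 5·881 = 4349
Change in S: 4349 − 3704 = 645

645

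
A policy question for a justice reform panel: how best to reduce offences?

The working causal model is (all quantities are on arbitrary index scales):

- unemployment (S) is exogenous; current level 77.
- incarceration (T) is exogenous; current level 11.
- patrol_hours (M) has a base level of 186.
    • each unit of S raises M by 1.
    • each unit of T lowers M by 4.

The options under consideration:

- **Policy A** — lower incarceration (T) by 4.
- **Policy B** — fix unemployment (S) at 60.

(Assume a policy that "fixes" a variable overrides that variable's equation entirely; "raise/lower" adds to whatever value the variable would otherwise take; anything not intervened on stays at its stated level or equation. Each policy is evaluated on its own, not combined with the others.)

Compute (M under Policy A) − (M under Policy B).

33

Policy A (T − 4):
  S = 77
  T = 11 − 4 = 7
  M = 186 + 77 − 4·7 = 235
Policy B (S := 60):
  S = 60
  T = 11
  M = 186 + 60 − 4·11 = 202
M: 235 − 202 = 33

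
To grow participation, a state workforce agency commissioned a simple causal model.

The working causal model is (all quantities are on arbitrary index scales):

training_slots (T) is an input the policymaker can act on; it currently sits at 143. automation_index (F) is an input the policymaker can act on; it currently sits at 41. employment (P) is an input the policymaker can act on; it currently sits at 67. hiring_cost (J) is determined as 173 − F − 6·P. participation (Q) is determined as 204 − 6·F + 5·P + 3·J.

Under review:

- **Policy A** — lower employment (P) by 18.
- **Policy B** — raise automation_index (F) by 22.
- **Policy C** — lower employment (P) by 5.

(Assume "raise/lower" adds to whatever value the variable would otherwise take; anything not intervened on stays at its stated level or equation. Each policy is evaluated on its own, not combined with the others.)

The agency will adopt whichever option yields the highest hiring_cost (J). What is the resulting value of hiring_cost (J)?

Policy A (P − 18):
  F = 41
  P = 67 − 18 = 49
  J = 173 − 41 − 6·49 = -162
Policy B (F + 22):
  F = 41 + 22 = 63
  P = 67
  J = 173 − 63 − 6·67 = -292
Policy C (P − 5):
  F = 41
  P = 67 − 5 = 62
  J = 173 − 41 − 6·62 = -240
Comparing — Policy A: J=-162, Policy B: J=-292, Policy C: J=-240. Highest is -162 (Policy A).

-162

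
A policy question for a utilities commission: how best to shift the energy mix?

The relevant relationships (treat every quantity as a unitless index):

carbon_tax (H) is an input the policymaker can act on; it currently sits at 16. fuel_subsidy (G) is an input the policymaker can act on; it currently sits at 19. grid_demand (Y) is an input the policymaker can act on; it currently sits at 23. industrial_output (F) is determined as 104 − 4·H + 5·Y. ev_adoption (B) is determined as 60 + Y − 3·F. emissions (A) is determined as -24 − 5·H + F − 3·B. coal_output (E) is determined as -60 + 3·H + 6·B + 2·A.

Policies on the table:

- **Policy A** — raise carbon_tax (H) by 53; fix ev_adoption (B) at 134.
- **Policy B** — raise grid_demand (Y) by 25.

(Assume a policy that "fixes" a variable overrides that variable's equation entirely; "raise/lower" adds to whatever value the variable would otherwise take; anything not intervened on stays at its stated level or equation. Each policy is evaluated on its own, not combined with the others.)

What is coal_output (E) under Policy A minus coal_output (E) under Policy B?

-1045

Policy A (H + 53, B := 134):
  H = 16 + 53 = 69
  Y = 23
  F = 104 − 4·69 + 5·23 = -57
  B = 134
  A = -24 − 5·69 + (-57) − 3·134 = -828
  E = -60 + 3·69 + 6·134 + 2·(-828) = -705
Policy B (Y + 25):
  H = 16
  Y = 23 + 25 = 48
  F = 104 − 4·16 + 5·48 = 280
  B = 60 + 48 − 3·280 = -732
  A = -24 − 5·16 + 280 − 3·(-732) = 2372
  E = -60 + 3·16 + 6·(-732) + 2·2372 = 340
E: -705 − 340 = -1045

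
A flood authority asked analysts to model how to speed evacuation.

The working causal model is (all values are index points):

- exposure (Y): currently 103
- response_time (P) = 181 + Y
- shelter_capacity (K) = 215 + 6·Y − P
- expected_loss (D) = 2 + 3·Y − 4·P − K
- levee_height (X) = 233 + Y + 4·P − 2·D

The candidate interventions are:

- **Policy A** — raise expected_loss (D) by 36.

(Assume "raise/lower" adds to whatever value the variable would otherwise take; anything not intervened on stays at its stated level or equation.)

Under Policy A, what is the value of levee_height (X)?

Policy A (D + 36):
  Y = 103
  P = 181 + 103 = 284
  K = 215 + 6·103 − 284 = 549
  D = 2 + 3·103 − 4·284 − 549 (+36 from intervention) = -1338
  X = 233 + 103 + 4·284 − 2·(-1338) = 4148

4148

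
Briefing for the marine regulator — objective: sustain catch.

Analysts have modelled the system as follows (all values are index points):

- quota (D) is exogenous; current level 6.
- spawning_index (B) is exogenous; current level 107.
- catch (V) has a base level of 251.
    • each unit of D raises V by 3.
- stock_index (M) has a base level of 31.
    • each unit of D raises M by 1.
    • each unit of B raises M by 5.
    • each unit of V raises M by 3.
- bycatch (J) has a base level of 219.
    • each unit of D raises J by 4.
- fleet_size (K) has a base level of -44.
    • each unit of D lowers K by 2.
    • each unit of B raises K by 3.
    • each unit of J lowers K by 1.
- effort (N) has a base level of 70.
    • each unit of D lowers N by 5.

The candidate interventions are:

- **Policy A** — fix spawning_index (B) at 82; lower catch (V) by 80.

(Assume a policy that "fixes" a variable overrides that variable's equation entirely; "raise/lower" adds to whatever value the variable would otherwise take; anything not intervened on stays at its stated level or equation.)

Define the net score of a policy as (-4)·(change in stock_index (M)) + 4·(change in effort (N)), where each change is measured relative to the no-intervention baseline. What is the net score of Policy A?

1460

Baseline:
  D = 6
  B = 107
  V = 251 + 3·6 = 269
  M = 31 + 6 + 5·107 + 3·269 = 1379
  N = 70 − 5·6 = 40
Policy A (B := 82, V − 80):
  D = 6
  B = 82
  V = 251 + 3·6 (−80 from intervention) = 189
  M = 31 + 6 + 5·82 + 3·189 = 1014
  N = 70 − 5·6 = 40
ΔM = 1014 − 1379 = -365; ΔN = 40 − 40 = 0
Score = (-4)·(-365) + 4·0 = 1460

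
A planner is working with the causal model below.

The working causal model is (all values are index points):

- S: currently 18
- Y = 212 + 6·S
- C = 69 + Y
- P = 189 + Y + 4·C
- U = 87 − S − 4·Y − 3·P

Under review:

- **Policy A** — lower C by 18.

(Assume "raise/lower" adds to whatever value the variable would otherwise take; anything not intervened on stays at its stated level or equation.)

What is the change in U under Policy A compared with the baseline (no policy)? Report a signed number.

Baseline:
  S = 18
  Y = 212 + 6·18 = 320
  C = 69 + 320 = 389
  P = 189 + 320 + 4·389 = 2065
  U = 87 − 18 − 4·320 − 3·2065 = -7406
Policy A (C − 18):
  S = 18
  Y = 212 + 6·18 = 320
  C = 69 + 320 (−18 from intervention) = 371
  P = 189 + 320 + 4·371 = 1993
  U = 87 − 18 − 4·320 − 3·1993 = -7190
Change in U: -7190 − (-7406) = 216

216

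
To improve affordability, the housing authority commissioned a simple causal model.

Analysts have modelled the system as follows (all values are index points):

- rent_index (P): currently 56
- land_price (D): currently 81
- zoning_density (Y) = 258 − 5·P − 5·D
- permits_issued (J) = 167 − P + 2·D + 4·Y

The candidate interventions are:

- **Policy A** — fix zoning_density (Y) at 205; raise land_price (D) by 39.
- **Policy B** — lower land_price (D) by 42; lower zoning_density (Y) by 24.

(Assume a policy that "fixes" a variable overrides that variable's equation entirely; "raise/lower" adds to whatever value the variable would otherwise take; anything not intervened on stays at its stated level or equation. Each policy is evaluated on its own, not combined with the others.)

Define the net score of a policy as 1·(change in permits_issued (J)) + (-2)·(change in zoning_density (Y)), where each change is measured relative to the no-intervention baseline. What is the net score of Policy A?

1342

Baseline:
  P = 56
  D = 81
  Y = 258 − 5·56 − 5·81 = -427
  J = 167 − 56 + 2·81 + 4·(-427) = -1435
Policy A (Y := 205, D + 39):
  P = 56
  D = 81 + 39 = 120
  Y = 205
  J = 167 − 56 + 2·120 + 4·205 = 1171
ΔJ = 1171 − (-1435) = 2606; ΔY = 205 − (-427) = 632
Score = 1·2606 + (-2)·632 = 1342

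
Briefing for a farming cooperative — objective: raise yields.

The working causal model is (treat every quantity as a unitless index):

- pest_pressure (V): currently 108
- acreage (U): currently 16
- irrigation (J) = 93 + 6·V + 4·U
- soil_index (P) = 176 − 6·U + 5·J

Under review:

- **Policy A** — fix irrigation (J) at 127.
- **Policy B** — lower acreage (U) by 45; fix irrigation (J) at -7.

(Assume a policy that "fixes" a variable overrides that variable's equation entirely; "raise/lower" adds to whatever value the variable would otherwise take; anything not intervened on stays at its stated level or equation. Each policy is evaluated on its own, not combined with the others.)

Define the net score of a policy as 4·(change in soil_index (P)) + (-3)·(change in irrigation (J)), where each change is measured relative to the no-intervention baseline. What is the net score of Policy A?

-11526

Baseline:
  V = 108
  U = 16
  J = 93 + 6·108 + 4·16 = 805
  P = 176 − 6·16 + 5·805 = 4105
Policy A (J := 127):
  V = 108
  U = 16
  J = 127
  P = 176 − 6·16 + 5·127 = 715
ΔP = 715 − 4105 = -3390; ΔJ = 127 − 805 = -678
Score = 4·(-3390) + (-3)·(-678) = -11526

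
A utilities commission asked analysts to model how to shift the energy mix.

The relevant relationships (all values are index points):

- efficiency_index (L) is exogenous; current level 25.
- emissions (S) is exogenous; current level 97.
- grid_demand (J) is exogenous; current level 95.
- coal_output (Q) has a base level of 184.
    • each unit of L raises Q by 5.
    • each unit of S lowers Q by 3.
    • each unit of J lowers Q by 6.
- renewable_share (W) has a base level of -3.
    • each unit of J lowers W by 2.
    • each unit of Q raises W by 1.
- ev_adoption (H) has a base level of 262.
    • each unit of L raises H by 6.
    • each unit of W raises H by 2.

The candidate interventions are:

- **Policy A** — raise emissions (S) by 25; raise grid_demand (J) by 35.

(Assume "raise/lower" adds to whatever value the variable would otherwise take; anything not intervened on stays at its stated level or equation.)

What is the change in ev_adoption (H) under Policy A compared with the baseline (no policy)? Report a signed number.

Baseline:
  L = 25
  S = 97
  J = 95
  Q = 184 + 5·25 − 3·97 − 6·95 = -552
  W = -3 − 2·95 + (-552) = -745
  H = 262 + 6·25 + 2·(-745) = -1078
Policy A (S + 25, J + 35):
  L = 25
  S = 97 + 25 = 122
  J = 95 + 35 = 130
  Q = 184 + 5·25 − 3·122 − 6·130 = -837
  W = -3 − 2·130 + (-837) = -1100
  H = 262 + 6·25 + 2·(-1100) = -1788
Change in H: -1788 − (-1078) = -710

-710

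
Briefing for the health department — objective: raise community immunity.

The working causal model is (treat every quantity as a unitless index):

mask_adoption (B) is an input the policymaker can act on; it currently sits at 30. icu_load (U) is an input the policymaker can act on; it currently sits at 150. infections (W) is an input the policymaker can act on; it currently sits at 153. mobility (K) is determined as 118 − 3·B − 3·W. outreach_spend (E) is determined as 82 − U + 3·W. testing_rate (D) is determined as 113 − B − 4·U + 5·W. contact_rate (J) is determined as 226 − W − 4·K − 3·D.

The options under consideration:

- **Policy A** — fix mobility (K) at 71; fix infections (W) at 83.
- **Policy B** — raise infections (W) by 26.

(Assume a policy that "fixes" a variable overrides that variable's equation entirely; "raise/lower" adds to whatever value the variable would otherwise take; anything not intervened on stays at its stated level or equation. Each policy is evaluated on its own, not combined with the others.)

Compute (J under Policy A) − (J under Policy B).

Policy A (K := 71, W := 83):
  B = 30
  U = 150
  W = 83
  K = 71
  D = 113 − 30 − 4·150 + 5·83 = -102
  J = 226 − 83 − 4·71 − 3·(-102) = 165
Policy B (W + 26):
  B = 30
  U = 150
  W = 153 + 26 = 179
  K = 118 − 3·30 − 3·179 = -509
  D = 113 − 30 − 4·150 + 5·179 = 378
  J = 226 − 179 − 4·(-509) − 3·378 = 949
J: 165 − 949 = -784

-784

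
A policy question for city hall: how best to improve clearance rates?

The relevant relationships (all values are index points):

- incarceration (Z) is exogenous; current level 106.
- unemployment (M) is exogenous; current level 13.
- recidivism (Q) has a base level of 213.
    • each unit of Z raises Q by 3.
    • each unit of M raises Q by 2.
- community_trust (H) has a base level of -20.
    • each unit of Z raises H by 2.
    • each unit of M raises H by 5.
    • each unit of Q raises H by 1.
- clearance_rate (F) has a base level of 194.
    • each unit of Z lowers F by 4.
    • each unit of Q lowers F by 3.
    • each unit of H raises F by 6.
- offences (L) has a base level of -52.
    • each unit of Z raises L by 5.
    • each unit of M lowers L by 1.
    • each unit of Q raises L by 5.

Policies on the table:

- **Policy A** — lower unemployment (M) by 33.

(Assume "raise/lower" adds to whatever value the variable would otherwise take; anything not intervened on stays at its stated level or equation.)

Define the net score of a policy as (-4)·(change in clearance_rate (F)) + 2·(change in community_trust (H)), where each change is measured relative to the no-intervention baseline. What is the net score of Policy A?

4290

Baseline:
  Z = 106
  M = 13
  Q = 213 + 3·106 + 2·13 = 557
  H = -20 + 2·106 + 5·13 + 557 = 814
  F = 194 − 4·106 − 3·557 + 6·814 = 2983
Policy A (M − 33):
  Z = 106
  M = 13 − 33 = -20
  Q = 213 + 3·106 + 2·(-20) = 491
  H = -20 + 2·106 + 5·(-20) + 491 = 583
  F = 194 − 4·106 − 3·491 + 6·583 = 1795
ΔF = 1795 − 2983 = -1188; ΔH = 583 − 814 = -231
Score = (-4)·(-1188) + 2·(-231) = 4290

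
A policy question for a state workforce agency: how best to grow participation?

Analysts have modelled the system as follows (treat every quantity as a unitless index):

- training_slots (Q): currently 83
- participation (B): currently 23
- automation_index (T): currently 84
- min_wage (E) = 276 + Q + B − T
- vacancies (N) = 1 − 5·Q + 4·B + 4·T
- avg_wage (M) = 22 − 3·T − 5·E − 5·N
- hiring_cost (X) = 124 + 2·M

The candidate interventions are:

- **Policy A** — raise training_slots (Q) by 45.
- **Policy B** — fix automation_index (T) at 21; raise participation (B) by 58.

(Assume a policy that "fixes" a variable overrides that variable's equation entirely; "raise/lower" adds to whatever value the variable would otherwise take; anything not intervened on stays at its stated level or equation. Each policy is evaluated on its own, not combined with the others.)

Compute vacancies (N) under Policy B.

Policy B (T := 21, B + 58):
  Q = 83
  B = 23 + 58 = 81
  T = 21
  N = 1 − 5·83 + 4·81 + 4·21 = -6

-6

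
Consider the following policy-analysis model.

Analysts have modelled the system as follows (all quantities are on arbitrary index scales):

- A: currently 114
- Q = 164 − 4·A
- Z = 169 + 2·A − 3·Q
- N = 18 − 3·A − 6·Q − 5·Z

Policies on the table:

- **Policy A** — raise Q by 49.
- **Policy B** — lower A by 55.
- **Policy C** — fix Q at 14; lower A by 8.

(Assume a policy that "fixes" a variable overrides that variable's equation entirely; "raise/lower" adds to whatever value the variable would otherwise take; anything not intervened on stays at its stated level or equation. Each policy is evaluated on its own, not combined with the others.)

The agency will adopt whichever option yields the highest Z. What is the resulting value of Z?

Policy A (Q + 49):
  A = 114
  Q = 164 − 4·114 (+49 from intervention) = -243
  Z = 169 + 2·114 − 3·(-243) = 1126
Policy B (A − 55):
  A = 114 − 55 = 59
  Q = 164 − 4·59 = -72
  Z = 169 + 2·59 − 3·(-72) = 503
Policy C (Q := 14, A − 8):
  A = 114 − 8 = 106
  Q = 14
  Z = 169 + 2·106 − 3·14 = 339
Comparing — Policy A: Z=1126, Policy B: Z=503, Policy C: Z=339. Highest is 1126 (Policy A).

1126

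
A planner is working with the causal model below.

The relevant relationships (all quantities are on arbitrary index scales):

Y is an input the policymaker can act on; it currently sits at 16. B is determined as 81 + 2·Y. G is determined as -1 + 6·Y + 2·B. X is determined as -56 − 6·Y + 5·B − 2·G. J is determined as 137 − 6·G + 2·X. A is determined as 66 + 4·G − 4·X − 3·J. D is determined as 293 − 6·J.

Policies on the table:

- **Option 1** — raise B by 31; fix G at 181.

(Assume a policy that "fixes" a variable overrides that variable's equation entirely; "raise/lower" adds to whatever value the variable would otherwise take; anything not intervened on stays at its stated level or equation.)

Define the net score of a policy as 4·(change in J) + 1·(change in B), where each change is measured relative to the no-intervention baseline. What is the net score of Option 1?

Baseline:
  Y = 16
  B = 81 + 2·16 = 113
  G = -1 + 6·16 + 2·113 = 321
  X = -56 − 6·16 + 5·113 − 2·321 = -229
  J = 137 − 6·321 + 2·(-229) = -2247
Option 1 (B + 31, G := 181):
  Y = 16
  B = 81 + 2·16 (+31 from intervention) = 144
  G = 181
  X = -56 − 6·16 + 5·144 − 2·181 = 206
  J = 137 − 6·181 + 2·206 = -537
ΔJ = -537 − (-2247) = 1710; ΔB = 144 − 113 = 31
Score = 4·1710 + 1·31 = 6871

6871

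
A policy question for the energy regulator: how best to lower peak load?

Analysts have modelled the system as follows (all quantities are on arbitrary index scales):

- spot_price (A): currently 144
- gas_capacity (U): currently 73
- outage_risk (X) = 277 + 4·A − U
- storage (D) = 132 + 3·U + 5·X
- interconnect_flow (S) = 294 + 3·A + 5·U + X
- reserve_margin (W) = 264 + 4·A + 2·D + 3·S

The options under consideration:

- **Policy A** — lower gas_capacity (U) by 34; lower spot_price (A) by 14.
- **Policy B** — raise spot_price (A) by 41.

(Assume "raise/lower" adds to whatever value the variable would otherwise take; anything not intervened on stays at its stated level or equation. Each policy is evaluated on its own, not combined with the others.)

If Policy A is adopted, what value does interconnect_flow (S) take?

1637

Policy A (U − 34, A − 14):
  A = 144 − 14 = 130
  U = 73 − 34 = 39
  X = 277 + 4·130 − 39 = 758
  S = 294 + 3·130 + 5·39 + 758 = 1637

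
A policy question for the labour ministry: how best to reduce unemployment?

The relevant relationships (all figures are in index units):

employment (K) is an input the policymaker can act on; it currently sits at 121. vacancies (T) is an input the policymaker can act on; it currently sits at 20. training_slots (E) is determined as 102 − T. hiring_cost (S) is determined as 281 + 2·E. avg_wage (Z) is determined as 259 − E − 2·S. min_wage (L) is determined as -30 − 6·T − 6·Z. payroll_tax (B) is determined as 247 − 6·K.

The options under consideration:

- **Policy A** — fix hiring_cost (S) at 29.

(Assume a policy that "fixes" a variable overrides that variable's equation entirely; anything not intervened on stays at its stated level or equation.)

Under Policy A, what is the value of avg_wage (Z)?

119

Policy A (S := 29):
  T = 20
  E = 102 − 20 = 82
  S = 29
  Z = 259 − 82 − 2·29 = 119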